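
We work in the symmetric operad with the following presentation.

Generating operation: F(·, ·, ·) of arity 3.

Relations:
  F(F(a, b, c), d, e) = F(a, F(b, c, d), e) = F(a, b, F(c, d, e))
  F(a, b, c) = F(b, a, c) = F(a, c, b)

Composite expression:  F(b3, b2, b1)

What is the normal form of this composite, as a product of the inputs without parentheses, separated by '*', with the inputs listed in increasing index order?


b1 * b2 * b3

Both nesting and order wash out for F; what remains is which b's occur.
F(b3, b2, b1) unparenthesizes to b3 * b2 * b1
the factors in increasing index order: b1 * b2 * b3


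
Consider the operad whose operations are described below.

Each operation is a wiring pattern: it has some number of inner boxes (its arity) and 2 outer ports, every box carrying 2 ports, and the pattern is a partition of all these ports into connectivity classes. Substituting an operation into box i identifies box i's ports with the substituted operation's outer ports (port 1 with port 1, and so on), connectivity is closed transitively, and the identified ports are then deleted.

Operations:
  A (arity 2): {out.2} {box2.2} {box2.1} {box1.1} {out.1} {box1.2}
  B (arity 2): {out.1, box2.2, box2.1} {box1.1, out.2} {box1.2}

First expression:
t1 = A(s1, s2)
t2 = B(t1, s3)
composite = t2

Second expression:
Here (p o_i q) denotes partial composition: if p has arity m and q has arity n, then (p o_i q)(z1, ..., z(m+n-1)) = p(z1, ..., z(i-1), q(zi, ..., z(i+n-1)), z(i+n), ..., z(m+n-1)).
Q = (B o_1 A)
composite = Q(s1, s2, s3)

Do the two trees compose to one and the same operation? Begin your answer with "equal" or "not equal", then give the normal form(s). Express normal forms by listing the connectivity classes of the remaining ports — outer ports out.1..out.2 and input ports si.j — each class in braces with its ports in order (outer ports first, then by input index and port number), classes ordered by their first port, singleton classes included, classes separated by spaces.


equal — both sides give {out.1, s3.1, s3.2} {out.2} {s1.1} {s1.2} {s2.1} {s2.2}

The first composite normalizes to {out.1, s3.1, s3.2} {out.2} {s1.1} {s1.2} {s2.1} {s2.2}
The second composite normalizes to {out.1, s3.1, s3.2} {out.2} {s1.1} {s1.2} {s2.1} {s2.2}
Same normal form: equal.


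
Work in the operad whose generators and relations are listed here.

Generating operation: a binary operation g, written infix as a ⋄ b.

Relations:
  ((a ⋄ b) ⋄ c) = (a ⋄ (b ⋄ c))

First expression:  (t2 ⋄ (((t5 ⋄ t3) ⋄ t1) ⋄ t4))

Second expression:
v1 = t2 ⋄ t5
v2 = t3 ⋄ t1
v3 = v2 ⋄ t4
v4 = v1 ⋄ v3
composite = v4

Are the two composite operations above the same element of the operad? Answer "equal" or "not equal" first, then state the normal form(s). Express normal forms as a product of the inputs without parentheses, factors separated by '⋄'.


equal; the common form is t2 ⋄ t5 ⋄ t3 ⋄ t1 ⋄ t4

The first expression, normalized: t2 ⋄ t5 ⋄ t3 ⋄ t1 ⋄ t4
The second expression, normalized: t2 ⋄ t5 ⋄ t3 ⋄ t1 ⋄ t4
The forms coincide; equal.


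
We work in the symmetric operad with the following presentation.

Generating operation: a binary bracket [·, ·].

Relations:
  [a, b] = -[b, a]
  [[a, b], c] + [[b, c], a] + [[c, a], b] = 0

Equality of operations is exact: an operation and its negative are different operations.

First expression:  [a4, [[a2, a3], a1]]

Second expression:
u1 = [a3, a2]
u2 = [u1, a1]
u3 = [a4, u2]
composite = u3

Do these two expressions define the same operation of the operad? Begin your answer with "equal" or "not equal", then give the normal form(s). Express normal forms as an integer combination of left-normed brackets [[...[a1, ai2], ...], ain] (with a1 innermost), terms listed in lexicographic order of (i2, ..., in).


not equal; first: [[[a1, a2], a3], a4] - [[[a1, a3], a2], a4]; second: -[[[a1, a2], a3], a4] + [[[a1, a3], a2], a4]

Normal form of the first expression: [[[a1, a2], a3], a4] - [[[a1, a3], a2], a4]
Normal form of the second expression: -[[[a1, a2], a3], a4] + [[[a1, a3], a2], a4]
They disagree, so not equal.


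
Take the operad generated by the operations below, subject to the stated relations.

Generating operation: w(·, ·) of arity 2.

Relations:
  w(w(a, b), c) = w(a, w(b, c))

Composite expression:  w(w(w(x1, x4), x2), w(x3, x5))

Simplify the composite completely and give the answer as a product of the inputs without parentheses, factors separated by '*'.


x1 * x4 * x2 * x3 * x5

The w-tree's shape is irrelevant; the x-reading-order decides.
w(x1, x4) spells out as x1 * x4
w(w(x1, x4), x2) spells out as x1 * x4 * x2
w(x3, x5) spells out as x3 * x5
w(w(w(x1, x4), x2), w(x3, x5)) spells out as x1 * x4 * x2 * x3 * x5


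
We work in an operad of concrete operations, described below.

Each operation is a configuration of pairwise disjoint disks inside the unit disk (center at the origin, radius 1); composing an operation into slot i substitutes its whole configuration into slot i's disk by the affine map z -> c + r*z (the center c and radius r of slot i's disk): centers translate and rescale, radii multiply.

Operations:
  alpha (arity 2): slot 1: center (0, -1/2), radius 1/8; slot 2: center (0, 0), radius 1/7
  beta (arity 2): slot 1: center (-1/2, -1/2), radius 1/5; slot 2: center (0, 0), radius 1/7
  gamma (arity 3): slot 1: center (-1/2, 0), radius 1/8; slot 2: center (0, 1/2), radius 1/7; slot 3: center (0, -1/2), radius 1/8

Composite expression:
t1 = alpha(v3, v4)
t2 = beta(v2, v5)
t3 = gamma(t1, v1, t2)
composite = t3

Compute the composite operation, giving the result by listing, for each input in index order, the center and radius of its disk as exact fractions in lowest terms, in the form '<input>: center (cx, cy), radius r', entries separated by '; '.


v1: center (0, 1/2), radius 1/7; v2: center (-1/16, -9/16), radius 1/40; v3: center (-1/2, -1/16), radius 1/64; v4: center (-1/2, 0), radius 1/56; v5: center (0, -1/2), radius 1/56

Affine substitution under gamma: radii multiply and v-centers shift.
for v3, the 2-step affine chain lands on center (-1/2, -1/16), radius 1/64
for v4, the 2-step affine chain lands on center (-1/2, 0), radius 1/56
for v1, the 1-step affine chain lands on center (0, 1/2), radius 1/7
for v2, the 2-step affine chain lands on center (-1/16, -9/16), radius 1/40
for v5, the 2-step affine chain lands on center (0, -1/2), radius 1/56


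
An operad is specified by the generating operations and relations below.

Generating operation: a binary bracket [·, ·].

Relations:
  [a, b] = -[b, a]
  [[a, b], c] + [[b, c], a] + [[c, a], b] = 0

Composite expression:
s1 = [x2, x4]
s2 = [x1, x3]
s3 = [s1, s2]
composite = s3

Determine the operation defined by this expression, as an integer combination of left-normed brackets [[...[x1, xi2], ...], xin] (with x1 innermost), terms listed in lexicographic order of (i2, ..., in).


Left-normed coefficients sit on the x1-initial expansion words.
Composite bracket: [[x2, x4], [x1, x3]]
Under [a, b] = ab - ba we get 8 signed associative words (2^3 = 8).
Coefficients come from the x1-initial words:
  the word x1x3x2x4 carries sign -1 and contributes -[[[x1, x3], x2], x4]
  the word x1x3x4x2 carries sign +1 and contributes +[[[x1, x3], x4], x2]

-[[[x1, x3], x2], x4] + [[[x1, x3], x4], x2]


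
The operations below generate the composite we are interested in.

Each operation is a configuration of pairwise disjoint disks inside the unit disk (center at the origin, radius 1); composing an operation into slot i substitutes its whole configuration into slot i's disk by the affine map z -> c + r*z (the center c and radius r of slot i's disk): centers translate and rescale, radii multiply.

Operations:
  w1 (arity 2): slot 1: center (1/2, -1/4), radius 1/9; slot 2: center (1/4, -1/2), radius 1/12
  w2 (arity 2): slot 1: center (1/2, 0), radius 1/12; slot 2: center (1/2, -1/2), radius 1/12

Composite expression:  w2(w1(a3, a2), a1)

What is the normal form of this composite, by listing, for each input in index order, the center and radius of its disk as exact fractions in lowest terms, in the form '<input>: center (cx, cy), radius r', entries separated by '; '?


Nesting under w2 composes maps z -> c + r*z down each a-path.
input a3: applying the 2 nested substitutions gives center (13/24, -1/48), radius 1/108
input a2: applying the 2 nested substitutions gives center (25/48, -1/24), radius 1/144
input a1: applying the 1 nested substitution gives center (1/2, -1/2), radius 1/12

a1: center (1/2, -1/2), radius 1/12; a2: center (25/48, -1/24), radius 1/144; a3: center (13/24, -1/48), radius 1/108


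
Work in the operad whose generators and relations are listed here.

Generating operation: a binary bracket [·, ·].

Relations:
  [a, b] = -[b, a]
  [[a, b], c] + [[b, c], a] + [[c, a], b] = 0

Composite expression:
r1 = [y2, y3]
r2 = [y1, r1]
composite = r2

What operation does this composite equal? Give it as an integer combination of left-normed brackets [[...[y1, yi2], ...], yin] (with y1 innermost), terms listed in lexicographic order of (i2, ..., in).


[[y1, y2], y3] - [[y1, y3], y2]

A multilinear Lie element is pinned by y1-initial words (y1 innermost).
Composite bracket: [y1, [y2, y3]]
Expanding via [a, b] = ab - ba: 4 signed words (2^2 = 4).
The y1-initial words carry the normal form:
  word y1y2y3 has sign +1, contributing +[[y1, y2], y3]
  word y1y3y2 has sign -1, contributing -[[y1, y3], y2]


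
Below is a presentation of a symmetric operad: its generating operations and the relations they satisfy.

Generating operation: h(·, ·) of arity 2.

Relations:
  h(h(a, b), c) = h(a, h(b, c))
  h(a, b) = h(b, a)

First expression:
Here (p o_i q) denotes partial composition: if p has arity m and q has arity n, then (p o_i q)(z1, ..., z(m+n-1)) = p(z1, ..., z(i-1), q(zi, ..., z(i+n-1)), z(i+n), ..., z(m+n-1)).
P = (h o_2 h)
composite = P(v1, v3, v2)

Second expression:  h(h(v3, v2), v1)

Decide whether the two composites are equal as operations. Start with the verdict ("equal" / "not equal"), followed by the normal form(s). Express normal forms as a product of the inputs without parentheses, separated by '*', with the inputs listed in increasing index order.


equal — both sides give v1 * v2 * v3

The first expression, normalized: v1 * v2 * v3
The second expression, normalized: v1 * v2 * v3
The forms coincide; equal.


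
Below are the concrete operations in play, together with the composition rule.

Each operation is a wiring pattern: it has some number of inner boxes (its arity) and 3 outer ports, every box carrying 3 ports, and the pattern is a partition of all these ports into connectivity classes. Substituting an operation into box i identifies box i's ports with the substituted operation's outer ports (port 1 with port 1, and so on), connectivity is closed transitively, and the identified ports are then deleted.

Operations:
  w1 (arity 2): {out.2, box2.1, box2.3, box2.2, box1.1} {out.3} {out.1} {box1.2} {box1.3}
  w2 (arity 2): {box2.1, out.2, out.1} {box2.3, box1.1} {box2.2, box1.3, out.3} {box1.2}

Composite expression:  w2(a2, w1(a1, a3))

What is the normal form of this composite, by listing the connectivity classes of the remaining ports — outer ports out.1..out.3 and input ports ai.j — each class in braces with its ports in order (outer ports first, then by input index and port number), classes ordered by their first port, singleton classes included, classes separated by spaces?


{out.1, out.2} {out.3, a1.1, a2.3, a3.1, a3.2, a3.3} {a1.2} {a1.3} {a2.1} {a2.2}

Connectivity passes through glued w2-boundaries; trace each wire chain.
after w1, the pattern on (a1, a3) reads {out.1} {out.2, a1.1, a3.1, a3.2, a3.3} {out.3} {a1.2} {a1.3} (out.j = its outer ports)
after w2, the pattern on (a2, a1, a3) reads {out.1, out.2} {out.3, a1.1, a2.3, a3.1, a3.2, a3.3} {a1.2} {a1.3} {a2.1} {a2.2} (out.j = its outer ports)


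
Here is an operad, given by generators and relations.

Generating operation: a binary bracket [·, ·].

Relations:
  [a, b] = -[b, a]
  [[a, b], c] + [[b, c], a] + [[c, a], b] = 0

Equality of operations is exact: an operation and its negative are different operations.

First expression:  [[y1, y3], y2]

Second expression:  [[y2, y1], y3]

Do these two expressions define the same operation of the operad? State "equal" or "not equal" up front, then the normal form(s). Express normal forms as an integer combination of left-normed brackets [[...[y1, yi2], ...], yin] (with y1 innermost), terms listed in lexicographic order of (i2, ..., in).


Normal form of the first expression: [[y1, y3], y2]
Normal form of the second expression: -[[y1, y2], y3]
They disagree, so not equal.

not equal — first [[y1, y3], y2], second -[[y1, y2], y3]


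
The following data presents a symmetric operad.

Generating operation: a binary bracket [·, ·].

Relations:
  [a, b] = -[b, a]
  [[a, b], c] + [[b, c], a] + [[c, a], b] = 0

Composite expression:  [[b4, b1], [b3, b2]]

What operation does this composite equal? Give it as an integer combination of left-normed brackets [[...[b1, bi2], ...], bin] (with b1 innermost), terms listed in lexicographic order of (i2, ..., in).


[[[b1, b4], b2], b3] - [[[b1, b4], b3], b2]


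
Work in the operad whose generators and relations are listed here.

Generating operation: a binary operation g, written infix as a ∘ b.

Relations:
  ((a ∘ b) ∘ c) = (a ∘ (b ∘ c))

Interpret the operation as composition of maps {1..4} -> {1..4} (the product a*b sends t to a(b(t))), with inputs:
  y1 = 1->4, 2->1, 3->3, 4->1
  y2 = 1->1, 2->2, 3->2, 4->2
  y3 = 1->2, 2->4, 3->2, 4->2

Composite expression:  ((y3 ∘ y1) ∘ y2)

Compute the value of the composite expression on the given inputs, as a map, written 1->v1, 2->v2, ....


1->2, 2->2, 3->2, 4->2


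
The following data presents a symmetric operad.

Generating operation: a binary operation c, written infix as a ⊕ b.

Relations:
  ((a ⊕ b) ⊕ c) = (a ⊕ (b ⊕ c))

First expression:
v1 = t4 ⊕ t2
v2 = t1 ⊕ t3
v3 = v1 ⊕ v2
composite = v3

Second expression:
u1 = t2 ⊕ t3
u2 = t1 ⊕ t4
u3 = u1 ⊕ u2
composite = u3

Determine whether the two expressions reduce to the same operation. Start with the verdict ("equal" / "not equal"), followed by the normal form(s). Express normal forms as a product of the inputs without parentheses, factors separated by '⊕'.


not equal; first: t4 ⊕ t2 ⊕ t1 ⊕ t3; second: t2 ⊕ t3 ⊕ t1 ⊕ t4

In normal form, the first expression is t4 ⊕ t2 ⊕ t1 ⊕ t3
In normal form, the second expression is t2 ⊕ t3 ⊕ t1 ⊕ t4
The normal forms differ: not equal.


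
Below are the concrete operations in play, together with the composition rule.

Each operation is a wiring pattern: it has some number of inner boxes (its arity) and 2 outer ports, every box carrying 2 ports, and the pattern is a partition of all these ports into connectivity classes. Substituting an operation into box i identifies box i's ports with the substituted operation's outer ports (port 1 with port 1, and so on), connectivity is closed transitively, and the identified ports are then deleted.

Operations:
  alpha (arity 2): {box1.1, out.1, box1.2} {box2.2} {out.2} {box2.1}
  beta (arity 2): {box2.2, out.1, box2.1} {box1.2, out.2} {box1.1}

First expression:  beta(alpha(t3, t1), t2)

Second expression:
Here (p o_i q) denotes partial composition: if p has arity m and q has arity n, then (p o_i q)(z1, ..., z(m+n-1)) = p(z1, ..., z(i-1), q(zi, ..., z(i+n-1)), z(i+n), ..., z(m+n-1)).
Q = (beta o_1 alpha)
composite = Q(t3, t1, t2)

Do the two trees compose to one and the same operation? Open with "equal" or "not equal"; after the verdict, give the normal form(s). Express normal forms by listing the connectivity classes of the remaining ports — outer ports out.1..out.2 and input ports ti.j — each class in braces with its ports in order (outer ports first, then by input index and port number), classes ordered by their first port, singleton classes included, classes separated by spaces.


In normal form, the first expression is {out.1, t2.1, t2.2} {out.2} {t1.1} {t1.2} {t3.1, t3.2}
In normal form, the second expression is {out.1, t2.1, t2.2} {out.2} {t1.1} {t1.2} {t3.1, t3.2}
Both agree, so they are equal.

equal: each reduces to {out.1, t2.1, t2.2} {out.2} {t1.1} {t1.2} {t3.1, t3.2}


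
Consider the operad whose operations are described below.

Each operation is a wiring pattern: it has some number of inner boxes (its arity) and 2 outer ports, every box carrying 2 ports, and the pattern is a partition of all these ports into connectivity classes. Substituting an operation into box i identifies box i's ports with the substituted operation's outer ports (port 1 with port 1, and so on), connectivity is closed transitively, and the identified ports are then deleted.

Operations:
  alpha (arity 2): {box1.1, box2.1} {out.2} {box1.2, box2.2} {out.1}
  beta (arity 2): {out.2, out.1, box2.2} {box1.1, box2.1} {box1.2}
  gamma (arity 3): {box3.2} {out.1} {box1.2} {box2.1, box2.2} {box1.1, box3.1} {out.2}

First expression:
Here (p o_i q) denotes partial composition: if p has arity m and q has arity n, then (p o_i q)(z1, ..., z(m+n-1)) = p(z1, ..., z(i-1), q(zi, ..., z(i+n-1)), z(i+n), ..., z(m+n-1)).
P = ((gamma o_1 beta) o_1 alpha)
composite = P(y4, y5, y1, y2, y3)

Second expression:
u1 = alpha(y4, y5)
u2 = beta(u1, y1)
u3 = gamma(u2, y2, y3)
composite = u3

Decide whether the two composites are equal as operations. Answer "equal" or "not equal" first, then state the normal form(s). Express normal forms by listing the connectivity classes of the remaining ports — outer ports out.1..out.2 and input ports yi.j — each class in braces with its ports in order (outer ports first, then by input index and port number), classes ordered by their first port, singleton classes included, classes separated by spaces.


equal; the common form is {out.1} {out.2} {y1.1} {y1.2, y3.1} {y2.1, y2.2} {y3.2} {y4.1, y5.1} {y4.2, y5.2}


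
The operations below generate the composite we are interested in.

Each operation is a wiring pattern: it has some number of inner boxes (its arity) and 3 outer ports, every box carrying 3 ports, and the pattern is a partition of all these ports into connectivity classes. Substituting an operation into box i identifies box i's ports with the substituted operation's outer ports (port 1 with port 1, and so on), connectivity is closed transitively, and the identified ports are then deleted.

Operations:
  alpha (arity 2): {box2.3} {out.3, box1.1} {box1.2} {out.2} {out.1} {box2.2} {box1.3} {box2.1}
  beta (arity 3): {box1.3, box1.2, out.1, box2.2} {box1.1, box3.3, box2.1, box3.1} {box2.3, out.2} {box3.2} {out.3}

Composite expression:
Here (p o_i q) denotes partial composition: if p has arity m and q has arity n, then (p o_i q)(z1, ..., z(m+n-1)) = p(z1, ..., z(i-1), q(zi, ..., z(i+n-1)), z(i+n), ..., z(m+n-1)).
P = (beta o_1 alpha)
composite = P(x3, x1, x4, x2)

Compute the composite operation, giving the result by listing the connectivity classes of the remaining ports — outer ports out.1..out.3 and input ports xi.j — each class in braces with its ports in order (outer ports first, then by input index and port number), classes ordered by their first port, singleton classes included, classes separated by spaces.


{out.1, x3.1, x4.2} {out.2, x4.3} {out.3} {x1.1} {x1.2} {x1.3} {x2.1, x2.3, x4.1} {x2.2} {x3.2} {x3.3}

Reachability decides: close wires over beta-identified ports.
after alpha, the pattern on (x3, x1) reads {out.1} {out.2} {out.3, x3.1} {x1.1} {x1.2} {x1.3} {x3.2} {x3.3} (out.j = its outer ports)
after beta, the pattern on (x3, x1, x4, x2) reads {out.1, x3.1, x4.2} {out.2, x4.3} {out.3} {x1.1} {x1.2} {x1.3} {x2.1, x2.3, x4.1} {x2.2} {x3.2} {x3.3} (out.j = its outer ports)


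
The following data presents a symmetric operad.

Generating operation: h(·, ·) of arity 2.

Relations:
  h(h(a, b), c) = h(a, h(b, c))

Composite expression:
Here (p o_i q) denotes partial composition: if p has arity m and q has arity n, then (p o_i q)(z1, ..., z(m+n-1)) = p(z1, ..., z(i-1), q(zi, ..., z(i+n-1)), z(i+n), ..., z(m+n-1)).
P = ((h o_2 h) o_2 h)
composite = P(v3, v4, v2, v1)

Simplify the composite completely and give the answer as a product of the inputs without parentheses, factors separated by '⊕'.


v3 ⊕ v4 ⊕ v2 ⊕ v1

Key point: h is associative — brackets drop, the v-order remains.
h(v4, v2) reduces to v4 ⊕ v2
h(h(v4, v2), v1) reduces to v4 ⊕ v2 ⊕ v1
h(v3, h(h(v4, v2), v1)) reduces to v3 ⊕ v4 ⊕ v2 ⊕ v1


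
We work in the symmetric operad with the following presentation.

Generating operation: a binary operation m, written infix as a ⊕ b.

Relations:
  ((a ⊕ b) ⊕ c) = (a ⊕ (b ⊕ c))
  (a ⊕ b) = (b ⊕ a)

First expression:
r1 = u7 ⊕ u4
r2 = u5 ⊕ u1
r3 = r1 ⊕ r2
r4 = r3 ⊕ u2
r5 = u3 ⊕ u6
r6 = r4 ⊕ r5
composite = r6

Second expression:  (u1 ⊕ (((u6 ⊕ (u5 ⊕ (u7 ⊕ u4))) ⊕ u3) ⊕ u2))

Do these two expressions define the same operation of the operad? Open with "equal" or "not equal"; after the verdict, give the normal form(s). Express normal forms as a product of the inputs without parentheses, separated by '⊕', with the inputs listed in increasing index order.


equal; both compose to u1 ⊕ u2 ⊕ u3 ⊕ u4 ⊕ u5 ⊕ u6 ⊕ u7


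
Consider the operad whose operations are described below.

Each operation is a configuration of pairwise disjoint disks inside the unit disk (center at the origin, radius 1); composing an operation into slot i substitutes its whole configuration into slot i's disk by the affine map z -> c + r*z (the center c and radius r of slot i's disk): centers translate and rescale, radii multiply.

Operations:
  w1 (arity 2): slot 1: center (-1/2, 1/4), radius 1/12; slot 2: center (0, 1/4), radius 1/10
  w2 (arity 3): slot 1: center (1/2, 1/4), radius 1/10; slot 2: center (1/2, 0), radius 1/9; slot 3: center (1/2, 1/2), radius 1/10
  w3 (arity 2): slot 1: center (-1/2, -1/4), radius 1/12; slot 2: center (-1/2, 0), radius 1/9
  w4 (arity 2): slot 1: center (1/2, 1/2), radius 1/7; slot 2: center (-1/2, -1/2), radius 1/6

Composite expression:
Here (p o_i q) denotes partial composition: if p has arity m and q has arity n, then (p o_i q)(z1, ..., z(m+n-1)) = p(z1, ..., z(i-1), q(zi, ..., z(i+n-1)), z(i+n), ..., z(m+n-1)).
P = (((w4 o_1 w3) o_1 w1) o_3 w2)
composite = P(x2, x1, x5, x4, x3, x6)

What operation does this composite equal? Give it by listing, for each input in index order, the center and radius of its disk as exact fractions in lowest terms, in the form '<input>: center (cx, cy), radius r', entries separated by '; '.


x1: center (3/7, 157/336), radius 1/840; x2: center (71/168, 157/336), radius 1/1008; x3: center (55/126, 32/63), radius 1/630; x4: center (55/126, 1/2), radius 1/567; x5: center (55/126, 127/252), radius 1/630; x6: center (-1/2, -1/2), radius 1/6

Only the slot chain above each x matters under w4; compose those maps.
for x2, the 3-step affine chain lands on center (71/168, 157/336), radius 1/1008
for x1, the 3-step affine chain lands on center (3/7, 157/336), radius 1/840
for x5, the 3-step affine chain lands on center (55/126, 127/252), radius 1/630
for x4, the 3-step affine chain lands on center (55/126, 1/2), radius 1/567
for x3, the 3-step affine chain lands on center (55/126, 32/63), radius 1/630
for x6, the 1-step affine chain lands on center (-1/2, -1/2), radius 1/6


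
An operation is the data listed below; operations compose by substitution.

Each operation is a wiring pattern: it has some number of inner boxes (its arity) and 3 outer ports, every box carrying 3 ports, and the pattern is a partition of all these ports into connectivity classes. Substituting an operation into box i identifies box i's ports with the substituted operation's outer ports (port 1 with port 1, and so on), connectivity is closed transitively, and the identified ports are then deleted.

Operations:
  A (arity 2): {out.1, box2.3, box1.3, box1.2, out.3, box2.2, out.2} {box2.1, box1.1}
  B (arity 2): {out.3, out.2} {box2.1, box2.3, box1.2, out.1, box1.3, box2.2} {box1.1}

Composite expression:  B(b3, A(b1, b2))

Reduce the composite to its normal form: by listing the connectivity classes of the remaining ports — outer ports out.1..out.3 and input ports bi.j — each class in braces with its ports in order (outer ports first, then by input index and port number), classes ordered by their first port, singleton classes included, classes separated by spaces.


{out.1, b1.2, b1.3, b2.2, b2.3, b3.2, b3.3} {out.2, out.3} {b1.1, b2.1} {b3.1}


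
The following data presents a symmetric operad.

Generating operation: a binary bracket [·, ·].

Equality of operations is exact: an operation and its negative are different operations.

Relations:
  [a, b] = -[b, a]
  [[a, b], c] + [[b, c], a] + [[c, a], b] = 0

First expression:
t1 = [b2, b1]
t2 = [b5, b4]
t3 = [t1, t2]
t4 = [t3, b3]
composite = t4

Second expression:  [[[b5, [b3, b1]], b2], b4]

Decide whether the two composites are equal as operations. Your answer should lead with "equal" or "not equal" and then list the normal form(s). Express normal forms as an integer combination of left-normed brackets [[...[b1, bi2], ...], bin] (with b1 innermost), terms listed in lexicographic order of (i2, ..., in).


not equal — first [[[[b1, b2], b4], b5], b3] - [[[[b1, b2], b5], b4], b3], second [[[[b1, b3], b5], b2], b4]

The first expression reduces to [[[[b1, b2], b4], b5], b3] - [[[[b1, b2], b5], b4], b3]
The second expression reduces to [[[[b1, b3], b5], b2], b4]
No match — not equal.


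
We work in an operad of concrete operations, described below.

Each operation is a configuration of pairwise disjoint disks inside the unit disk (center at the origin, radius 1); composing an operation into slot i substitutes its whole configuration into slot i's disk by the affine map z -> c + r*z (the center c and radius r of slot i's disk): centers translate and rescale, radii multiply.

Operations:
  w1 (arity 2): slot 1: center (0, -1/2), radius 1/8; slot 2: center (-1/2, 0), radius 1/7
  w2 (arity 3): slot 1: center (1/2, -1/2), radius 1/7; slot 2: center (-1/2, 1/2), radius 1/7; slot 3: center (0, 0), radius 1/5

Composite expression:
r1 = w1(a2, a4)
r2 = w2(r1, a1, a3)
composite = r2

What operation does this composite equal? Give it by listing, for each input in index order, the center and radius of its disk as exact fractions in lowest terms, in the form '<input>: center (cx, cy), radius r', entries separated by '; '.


a1: center (-1/2, 1/2), radius 1/7; a2: center (1/2, -4/7), radius 1/56; a3: center (0, 0), radius 1/5; a4: center (3/7, -1/2), radius 1/49

Affine substitution under w2: radii multiply and a-centers shift.
for a2, the 2-step affine chain lands on center (1/2, -4/7), radius 1/56
for a4, the 2-step affine chain lands on center (3/7, -1/2), radius 1/49
for a1, the 1-step affine chain lands on center (-1/2, 1/2), radius 1/7
for a3, the 1-step affine chain lands on center (0, 0), radius 1/5


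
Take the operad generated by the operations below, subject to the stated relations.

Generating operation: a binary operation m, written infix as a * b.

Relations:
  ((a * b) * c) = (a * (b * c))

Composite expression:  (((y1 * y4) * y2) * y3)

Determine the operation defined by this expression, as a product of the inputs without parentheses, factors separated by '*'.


y1 * y4 * y2 * y3

The m-tree's shape is irrelevant; the y-reading-order decides.
(y1 * y4) spells out as y1 * y4
((y1 * y4) * y2) spells out as y1 * y4 * y2
(((y1 * y4) * y2) * y3) spells out as y1 * y4 * y2 * y3


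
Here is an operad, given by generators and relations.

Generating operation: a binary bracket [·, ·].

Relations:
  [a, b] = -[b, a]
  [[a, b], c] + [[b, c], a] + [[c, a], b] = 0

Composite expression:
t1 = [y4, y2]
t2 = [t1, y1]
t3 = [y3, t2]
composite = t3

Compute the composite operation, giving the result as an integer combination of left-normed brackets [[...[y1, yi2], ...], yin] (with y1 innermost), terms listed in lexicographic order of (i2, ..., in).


-[[[y1, y2], y4], y3] + [[[y1, y4], y2], y3]

Antisymmetry and Jacobi reduce to y1-anchored left-normed brackets.
Composite bracket: [y3, [[y4, y2], y1]]
The bracket unfolds into 8 signed words via [a, b] = ab - ba (2^3 = 8).
Only words starting with y1 matter:
  word y1y2y4y3 has sign -1, contributing -[[[y1, y2], y4], y3]
  word y1y4y2y3 has sign +1, contributing +[[[y1, y4], y2], y3]


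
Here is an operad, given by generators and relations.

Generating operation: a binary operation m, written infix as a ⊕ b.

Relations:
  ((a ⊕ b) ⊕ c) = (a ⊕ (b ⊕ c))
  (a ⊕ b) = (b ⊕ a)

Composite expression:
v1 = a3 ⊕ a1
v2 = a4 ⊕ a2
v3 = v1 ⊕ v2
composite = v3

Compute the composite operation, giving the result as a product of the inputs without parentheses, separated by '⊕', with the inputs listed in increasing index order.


a1 ⊕ a2 ⊕ a3 ⊕ a4


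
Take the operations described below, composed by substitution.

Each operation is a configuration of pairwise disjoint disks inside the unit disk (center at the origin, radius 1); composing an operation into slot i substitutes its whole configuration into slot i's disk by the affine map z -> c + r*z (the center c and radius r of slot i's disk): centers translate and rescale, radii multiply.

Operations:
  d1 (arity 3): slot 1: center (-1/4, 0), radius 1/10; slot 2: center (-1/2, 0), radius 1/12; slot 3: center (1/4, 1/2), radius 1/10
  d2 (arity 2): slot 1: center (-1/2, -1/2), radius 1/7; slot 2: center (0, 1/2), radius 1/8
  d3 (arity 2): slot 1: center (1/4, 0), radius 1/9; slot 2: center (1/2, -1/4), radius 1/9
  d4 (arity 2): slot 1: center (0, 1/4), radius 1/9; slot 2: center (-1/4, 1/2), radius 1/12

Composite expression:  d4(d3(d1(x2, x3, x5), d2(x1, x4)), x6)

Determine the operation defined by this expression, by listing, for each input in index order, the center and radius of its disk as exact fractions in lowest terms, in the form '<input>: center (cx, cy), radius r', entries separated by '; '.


x1: center (4/81, 35/162), radius 1/567; x2: center (2/81, 1/4), radius 1/810; x3: center (7/324, 1/4), radius 1/972; x4: center (1/18, 37/162), radius 1/648; x5: center (5/162, 83/324), radius 1/810; x6: center (-1/4, 1/2), radius 1/12


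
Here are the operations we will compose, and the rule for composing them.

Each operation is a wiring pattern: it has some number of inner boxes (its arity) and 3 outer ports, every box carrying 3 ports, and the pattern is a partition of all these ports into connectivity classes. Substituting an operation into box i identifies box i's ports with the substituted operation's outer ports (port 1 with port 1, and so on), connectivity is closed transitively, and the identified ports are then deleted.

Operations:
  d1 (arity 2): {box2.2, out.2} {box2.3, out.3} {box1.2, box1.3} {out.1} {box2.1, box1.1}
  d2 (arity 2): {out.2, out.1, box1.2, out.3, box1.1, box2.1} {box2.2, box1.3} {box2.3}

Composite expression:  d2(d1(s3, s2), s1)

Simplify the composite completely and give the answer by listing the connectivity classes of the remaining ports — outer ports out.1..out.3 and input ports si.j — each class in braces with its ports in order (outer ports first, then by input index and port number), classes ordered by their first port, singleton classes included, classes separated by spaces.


{out.1, out.2, out.3, s1.1, s2.2} {s1.2, s2.3} {s1.3} {s2.1, s3.1} {s3.2, s3.3}

Reachability decides: close wires over d2-identified ports.
through d1, on inputs (s3, s2): {out.1} {out.2, s2.2} {out.3, s2.3} {s2.1, s3.1} {s3.2, s3.3} (out.j = stage outer ports)
through d2, on inputs (s3, s2, s1): {out.1, out.2, out.3, s1.1, s2.2} {s1.2, s2.3} {s1.3} {s2.1, s3.1} {s3.2, s3.3} (out.j = stage outer ports)


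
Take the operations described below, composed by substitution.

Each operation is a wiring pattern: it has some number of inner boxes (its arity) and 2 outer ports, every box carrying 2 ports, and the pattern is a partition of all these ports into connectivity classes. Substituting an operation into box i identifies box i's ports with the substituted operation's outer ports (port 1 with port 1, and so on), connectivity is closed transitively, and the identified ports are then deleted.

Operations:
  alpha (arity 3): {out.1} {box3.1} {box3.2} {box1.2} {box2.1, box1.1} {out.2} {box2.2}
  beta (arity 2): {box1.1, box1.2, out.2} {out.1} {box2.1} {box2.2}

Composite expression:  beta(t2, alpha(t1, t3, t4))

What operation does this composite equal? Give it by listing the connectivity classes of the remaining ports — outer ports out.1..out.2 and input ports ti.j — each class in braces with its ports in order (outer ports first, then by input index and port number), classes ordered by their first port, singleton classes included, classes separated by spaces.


{out.1} {out.2, t2.1, t2.2} {t1.1, t3.1} {t1.2} {t3.2} {t4.1} {t4.2}

Treat the ports identified at beta as solder joints: merge, then drop.
composing alpha on (t1, t3, t4), with out.j its own outer ports: {out.1} {out.2} {t1.1, t3.1} {t1.2} {t3.2} {t4.1} {t4.2}
composing beta on (t2, t1, t3, t4), with out.j its own outer ports: {out.1} {out.2, t2.1, t2.2} {t1.1, t3.1} {t1.2} {t3.2} {t4.1} {t4.2}


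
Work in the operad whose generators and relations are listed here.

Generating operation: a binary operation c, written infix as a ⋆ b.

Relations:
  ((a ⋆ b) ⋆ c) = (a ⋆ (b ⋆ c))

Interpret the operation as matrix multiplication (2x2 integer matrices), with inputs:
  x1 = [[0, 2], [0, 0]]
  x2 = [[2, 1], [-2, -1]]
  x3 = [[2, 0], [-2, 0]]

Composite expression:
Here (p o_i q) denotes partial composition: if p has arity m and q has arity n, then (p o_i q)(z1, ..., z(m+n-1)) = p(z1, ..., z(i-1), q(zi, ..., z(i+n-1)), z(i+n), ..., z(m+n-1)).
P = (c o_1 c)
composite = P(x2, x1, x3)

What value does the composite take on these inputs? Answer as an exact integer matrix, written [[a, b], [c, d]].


[[-8, 0], [8, 0]]

(x2 ⋆ x1) = [[0, 4], [0, -4]]
((x2 ⋆ x1) ⋆ x3) = [[-8, 0], [8, 0]]


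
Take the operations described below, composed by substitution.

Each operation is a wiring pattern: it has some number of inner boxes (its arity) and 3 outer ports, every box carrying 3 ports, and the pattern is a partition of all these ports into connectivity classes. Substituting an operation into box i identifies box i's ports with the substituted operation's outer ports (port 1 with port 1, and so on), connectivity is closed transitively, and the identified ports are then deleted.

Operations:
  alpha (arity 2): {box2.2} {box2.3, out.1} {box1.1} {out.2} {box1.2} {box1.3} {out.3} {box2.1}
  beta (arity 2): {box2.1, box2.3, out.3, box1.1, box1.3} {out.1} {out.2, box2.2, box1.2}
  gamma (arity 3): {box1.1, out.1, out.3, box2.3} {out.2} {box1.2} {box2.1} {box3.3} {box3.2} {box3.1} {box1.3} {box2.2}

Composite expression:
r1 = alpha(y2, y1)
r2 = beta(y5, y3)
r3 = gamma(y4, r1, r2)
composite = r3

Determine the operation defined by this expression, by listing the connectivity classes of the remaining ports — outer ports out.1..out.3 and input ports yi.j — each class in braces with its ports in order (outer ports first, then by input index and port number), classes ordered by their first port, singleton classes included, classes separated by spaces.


{out.1, out.3, y4.1} {out.2} {y1.1} {y1.2} {y1.3} {y2.1} {y2.2} {y2.3} {y3.1, y3.3, y5.1, y5.3} {y3.2, y5.2} {y4.2} {y4.3}

After gluing at gamma, chains via deleted ports link the y-ports.
after alpha, the pattern on (y2, y1) reads {out.1, y1.3} {out.2} {out.3} {y1.1} {y1.2} {y2.1} {y2.2} {y2.3} (out.j = its outer ports)
after beta, the pattern on (y5, y3) reads {out.1} {out.2, y3.2, y5.2} {out.3, y3.1, y3.3, y5.1, y5.3} (out.j = its outer ports)
after gamma, the pattern on (y4, y2, y1, y5, y3) reads {out.1, out.3, y4.1} {out.2} {y1.1} {y1.2} {y1.3} {y2.1} {y2.2} {y2.3} {y3.1, y3.3, y5.1, y5.3} {y3.2, y5.2} {y4.2} {y4.3} (out.j = its outer ports)


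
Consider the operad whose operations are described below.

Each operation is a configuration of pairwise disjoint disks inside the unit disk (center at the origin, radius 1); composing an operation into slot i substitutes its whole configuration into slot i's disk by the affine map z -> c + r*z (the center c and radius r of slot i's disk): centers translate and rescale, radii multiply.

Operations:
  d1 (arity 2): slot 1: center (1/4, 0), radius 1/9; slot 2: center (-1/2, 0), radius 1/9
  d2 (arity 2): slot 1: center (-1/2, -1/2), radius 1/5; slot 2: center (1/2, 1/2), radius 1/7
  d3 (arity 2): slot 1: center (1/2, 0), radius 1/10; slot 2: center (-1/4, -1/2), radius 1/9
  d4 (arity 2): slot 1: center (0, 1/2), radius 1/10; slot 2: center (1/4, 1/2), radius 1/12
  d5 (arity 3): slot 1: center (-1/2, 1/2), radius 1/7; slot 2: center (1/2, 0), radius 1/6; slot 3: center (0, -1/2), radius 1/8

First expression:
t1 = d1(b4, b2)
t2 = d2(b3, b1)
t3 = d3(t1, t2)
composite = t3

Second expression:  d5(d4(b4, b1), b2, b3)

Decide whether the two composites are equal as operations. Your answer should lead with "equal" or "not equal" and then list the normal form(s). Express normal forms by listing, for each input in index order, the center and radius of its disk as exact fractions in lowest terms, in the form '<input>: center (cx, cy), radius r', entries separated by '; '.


not equal; first: b1: center (-7/36, -4/9), radius 1/63; b2: center (9/20, 0), radius 1/90; b3: center (-11/36, -5/9), radius 1/45; b4: center (21/40, 0), radius 1/90; second: b1: center (-13/28, 4/7), radius 1/84; b2: center (1/2, 0), radius 1/6; b3: center (0, -1/2), radius 1/8; b4: center (-1/2, 4/7), radius 1/70

The first expression, normalized: b1: center (-7/36, -4/9), radius 1/63; b2: center (9/20, 0), radius 1/90; b3: center (-11/36, -5/9), radius 1/45; b4: center (21/40, 0), radius 1/90
The second expression, normalized: b1: center (-13/28, 4/7), radius 1/84; b2: center (1/2, 0), radius 1/6; b3: center (0, -1/2), radius 1/8; b4: center (-1/2, 4/7), radius 1/70
Distinct normal forms: not equal.


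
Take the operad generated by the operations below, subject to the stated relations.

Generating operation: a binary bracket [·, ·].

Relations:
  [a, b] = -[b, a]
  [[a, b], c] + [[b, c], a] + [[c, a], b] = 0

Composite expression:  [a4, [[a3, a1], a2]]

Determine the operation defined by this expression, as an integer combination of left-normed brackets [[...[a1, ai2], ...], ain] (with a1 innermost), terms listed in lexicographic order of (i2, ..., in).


[[[a1, a3], a2], a4]

Expand each bracket as ab - ba; the a1-initial words give the coefficients.
Composite bracket: [a4, [[a3, a1], a2]]
Applying ab - ba throughout gives 8 signed words (2^3 = 8).
Only words starting with a1 matter:
  from a1a3a2a4, sign +1: term +[[[a1, a3], a2], a4]


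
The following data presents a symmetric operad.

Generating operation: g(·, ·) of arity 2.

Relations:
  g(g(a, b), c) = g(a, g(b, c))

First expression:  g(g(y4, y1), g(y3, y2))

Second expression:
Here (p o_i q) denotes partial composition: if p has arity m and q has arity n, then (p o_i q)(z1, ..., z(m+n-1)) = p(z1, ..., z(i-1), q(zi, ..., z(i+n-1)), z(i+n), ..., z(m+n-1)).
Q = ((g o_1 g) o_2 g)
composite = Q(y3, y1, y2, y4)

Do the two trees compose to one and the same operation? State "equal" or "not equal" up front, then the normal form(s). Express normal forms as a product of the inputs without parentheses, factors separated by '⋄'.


not equal; first: y4 ⋄ y1 ⋄ y3 ⋄ y2; second: y3 ⋄ y1 ⋄ y2 ⋄ y4

Reducing the first expression gives y4 ⋄ y1 ⋄ y3 ⋄ y2
Reducing the second expression gives y3 ⋄ y1 ⋄ y2 ⋄ y4
No match — not equal.


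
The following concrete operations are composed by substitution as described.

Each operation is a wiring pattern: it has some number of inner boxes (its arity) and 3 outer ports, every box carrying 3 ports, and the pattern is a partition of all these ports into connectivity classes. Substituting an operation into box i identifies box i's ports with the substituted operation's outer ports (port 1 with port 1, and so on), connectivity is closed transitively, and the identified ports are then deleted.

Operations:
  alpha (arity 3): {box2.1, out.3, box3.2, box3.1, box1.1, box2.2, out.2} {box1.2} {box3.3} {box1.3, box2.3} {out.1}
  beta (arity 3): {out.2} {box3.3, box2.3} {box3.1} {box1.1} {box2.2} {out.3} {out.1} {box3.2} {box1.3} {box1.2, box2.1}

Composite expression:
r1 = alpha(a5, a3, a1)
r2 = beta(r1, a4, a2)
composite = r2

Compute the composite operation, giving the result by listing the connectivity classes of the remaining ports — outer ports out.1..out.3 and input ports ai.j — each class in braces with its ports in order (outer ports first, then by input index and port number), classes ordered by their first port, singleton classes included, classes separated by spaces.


{out.1} {out.2} {out.3} {a1.1, a1.2, a3.1, a3.2, a4.1, a5.1} {a1.3} {a2.1} {a2.2} {a2.3, a4.3} {a3.3, a5.3} {a4.2} {a5.2}

Substituting into beta glues patterns; closure does the rest.
the subtree at alpha composes to {out.1} {out.2, out.3, a1.1, a1.2, a3.1, a3.2, a5.1} {a1.3} {a3.3, a5.3} {a5.2} on (a5, a3, a1); out.j = own outer ports
the subtree at beta composes to {out.1} {out.2} {out.3} {a1.1, a1.2, a3.1, a3.2, a4.1, a5.1} {a1.3} {a2.1} {a2.2} {a2.3, a4.3} {a3.3, a5.3} {a4.2} {a5.2} on (a5, a3, a1, a4, a2); out.j = own outer ports
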